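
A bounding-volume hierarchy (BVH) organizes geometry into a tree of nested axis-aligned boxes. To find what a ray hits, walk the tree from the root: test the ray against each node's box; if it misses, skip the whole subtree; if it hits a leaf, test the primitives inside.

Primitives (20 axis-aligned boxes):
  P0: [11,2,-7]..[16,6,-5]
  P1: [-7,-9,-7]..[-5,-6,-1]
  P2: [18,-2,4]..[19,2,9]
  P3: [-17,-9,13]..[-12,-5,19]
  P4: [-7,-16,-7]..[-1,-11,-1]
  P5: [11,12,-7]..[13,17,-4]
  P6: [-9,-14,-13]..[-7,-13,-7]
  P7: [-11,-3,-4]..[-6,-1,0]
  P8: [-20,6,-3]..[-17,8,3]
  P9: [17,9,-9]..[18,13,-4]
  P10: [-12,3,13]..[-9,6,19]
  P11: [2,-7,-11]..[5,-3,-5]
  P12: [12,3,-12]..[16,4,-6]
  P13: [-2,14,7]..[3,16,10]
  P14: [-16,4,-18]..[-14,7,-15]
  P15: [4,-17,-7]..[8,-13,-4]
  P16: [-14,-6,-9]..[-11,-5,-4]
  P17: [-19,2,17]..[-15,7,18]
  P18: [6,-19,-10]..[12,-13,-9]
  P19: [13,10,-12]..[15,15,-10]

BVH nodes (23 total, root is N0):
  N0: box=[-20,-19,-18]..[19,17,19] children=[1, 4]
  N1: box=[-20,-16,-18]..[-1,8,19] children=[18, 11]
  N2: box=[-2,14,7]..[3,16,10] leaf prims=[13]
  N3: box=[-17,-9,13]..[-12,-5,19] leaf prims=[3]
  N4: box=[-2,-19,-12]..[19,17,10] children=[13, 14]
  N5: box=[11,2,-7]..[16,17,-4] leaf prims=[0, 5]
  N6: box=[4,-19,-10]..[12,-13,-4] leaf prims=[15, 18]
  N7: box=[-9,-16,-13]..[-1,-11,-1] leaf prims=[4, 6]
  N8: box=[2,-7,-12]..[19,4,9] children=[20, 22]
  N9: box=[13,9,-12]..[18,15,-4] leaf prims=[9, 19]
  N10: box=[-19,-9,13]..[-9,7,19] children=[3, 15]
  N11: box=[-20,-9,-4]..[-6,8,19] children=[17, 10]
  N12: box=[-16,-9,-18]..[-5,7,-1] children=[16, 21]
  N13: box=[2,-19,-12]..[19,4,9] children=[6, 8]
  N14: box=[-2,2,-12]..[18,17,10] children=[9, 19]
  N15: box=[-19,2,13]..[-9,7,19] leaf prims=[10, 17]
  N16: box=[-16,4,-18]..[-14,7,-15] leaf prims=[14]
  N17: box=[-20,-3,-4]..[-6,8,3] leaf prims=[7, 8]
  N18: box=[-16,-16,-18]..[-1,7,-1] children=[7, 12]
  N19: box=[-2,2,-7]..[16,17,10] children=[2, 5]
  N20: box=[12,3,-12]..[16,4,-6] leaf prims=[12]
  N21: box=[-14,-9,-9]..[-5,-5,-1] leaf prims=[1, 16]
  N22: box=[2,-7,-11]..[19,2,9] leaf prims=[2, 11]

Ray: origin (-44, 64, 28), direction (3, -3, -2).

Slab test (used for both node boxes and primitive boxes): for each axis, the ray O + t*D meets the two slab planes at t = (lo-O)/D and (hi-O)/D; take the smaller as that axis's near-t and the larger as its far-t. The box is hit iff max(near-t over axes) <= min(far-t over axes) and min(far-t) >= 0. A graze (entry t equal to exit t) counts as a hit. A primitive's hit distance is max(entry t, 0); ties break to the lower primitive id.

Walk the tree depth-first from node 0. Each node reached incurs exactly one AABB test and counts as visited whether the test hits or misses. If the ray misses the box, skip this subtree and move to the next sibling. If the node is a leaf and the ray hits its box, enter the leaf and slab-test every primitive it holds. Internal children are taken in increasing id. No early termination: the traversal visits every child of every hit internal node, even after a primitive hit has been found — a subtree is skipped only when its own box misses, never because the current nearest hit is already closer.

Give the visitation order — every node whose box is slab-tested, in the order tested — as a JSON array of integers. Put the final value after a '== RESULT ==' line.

Walk:
N0 x:[8,21] y:[47/3,83/3] z:[9/2,23] -> hit [47/3,21], descend [1, 4]
  N1 x:[8,43/3] y:[56/3,80/3] z:[9/2,23] -> miss, prune
  N4 x:[14,21] y:[47/3,83/3] z:[9,20] -> hit [47/3,20], descend [13, 14]
    N13 x:[46/3,21] y:[20,83/3] z:[19/2,20] -> hit [20,20], descend [6, 8]
      N6 x:[16,56/3] y:[77/3,83/3] z:[16,19] -> miss, prune
      N8 x:[46/3,21] y:[20,71/3] z:[19/2,20] -> hit [20,20], descend [20, 22]
        N20 x:[56/3,20] y:[20,61/3] z:[17,20] -> hit [20,20] leaf, test {P12@t=20}
        N22 x:[46/3,21] y:[62/3,71/3] z:[19/2,39/2] -> miss, prune
    N14 x:[14,62/3] y:[47/3,62/3] z:[9,20] -> hit [47/3,20], descend [9, 19]
      N9 x:[19,62/3] y:[49/3,55/3] z:[16,20] -> miss, prune
      N19 x:[14,20] y:[47/3,62/3] z:[9,35/2] -> hit [47/3,35/2], descend [2, 5]
        N2 x:[14,47/3] y:[16,50/3] z:[9,21/2] -> miss, prune
        N5 x:[55/3,20] y:[47/3,62/3] z:[16,35/2] -> miss, prune

order=[0, 1, 4, 13, 6, 8, 20, 22, 14, 9, 19, 2, 5]  |boxes|=13  |leaves|=1  hit=P12

== RESULT ==
[0, 1, 4, 13, 6, 8, 20, 22, 14, 9, 19, 2, 5]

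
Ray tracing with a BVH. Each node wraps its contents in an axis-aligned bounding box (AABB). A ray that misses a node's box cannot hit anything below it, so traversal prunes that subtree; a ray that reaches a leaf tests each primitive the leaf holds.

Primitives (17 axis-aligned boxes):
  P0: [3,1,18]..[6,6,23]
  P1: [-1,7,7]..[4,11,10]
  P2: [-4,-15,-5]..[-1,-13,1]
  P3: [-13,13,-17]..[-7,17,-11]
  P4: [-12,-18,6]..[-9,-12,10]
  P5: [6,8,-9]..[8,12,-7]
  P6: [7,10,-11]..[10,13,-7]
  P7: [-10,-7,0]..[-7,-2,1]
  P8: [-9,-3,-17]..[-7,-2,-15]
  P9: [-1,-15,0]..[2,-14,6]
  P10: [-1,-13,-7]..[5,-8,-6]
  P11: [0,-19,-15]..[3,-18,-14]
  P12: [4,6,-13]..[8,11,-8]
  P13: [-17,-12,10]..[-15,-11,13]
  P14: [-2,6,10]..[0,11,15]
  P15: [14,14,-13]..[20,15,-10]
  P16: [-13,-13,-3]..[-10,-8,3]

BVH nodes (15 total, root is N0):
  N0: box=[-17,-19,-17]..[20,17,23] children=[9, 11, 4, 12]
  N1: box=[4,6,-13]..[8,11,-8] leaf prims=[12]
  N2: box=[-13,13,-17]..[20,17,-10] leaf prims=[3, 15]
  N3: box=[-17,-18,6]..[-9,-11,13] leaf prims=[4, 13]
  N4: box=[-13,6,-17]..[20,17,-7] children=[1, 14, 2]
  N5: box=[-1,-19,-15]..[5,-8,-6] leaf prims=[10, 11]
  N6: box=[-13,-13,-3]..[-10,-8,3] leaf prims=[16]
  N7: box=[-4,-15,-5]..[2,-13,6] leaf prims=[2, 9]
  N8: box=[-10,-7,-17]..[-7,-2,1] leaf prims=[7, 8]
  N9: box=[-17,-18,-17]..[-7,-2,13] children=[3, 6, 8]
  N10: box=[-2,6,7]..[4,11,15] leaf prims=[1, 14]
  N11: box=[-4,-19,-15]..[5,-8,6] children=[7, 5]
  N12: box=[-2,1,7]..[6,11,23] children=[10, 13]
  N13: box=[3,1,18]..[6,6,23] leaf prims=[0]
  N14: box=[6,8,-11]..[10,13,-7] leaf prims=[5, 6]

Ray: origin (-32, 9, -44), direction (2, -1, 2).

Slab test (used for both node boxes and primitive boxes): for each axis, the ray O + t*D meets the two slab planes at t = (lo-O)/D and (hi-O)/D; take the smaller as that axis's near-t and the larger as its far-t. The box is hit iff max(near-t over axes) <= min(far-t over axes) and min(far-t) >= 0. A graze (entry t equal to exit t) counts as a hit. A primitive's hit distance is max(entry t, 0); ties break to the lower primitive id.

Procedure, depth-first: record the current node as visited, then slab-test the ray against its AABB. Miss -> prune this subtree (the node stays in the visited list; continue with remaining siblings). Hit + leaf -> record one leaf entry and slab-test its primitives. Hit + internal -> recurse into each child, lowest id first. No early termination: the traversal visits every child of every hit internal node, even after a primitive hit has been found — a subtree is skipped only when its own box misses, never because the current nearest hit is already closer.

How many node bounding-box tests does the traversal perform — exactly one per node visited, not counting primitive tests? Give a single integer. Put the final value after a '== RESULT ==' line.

Traverse from the root:
N0 x:[15/2,26] y:[-8,28] z:[27/2,67/2] -> hit [27/2,26], descend [4, 9, 11, 12]
  N4 x:[19/2,26] y:[-8,3] z:[27/2,37/2] -> miss, prune
  N9 x:[15/2,25/2] y:[11,27] z:[27/2,57/2] -> miss, prune
  N11 x:[14,37/2] y:[17,28] z:[29/2,25] -> hit [17,37/2], descend [5, 7]
    N5 x:[31/2,37/2] y:[17,28] z:[29/2,19] -> hit [17,37/2] leaf, test {P10@t=37/2, P11(miss)}
    N7 x:[14,17] y:[22,24] z:[39/2,25] -> miss, prune
  N12 x:[15,19] y:[-2,8] z:[51/2,67/2] -> miss, prune

Summary -> nodes [0, 4, 9, 11, 5, 7, 12]; box-tests=7; leaf-entries=1; first=P10

== RESULT ==
7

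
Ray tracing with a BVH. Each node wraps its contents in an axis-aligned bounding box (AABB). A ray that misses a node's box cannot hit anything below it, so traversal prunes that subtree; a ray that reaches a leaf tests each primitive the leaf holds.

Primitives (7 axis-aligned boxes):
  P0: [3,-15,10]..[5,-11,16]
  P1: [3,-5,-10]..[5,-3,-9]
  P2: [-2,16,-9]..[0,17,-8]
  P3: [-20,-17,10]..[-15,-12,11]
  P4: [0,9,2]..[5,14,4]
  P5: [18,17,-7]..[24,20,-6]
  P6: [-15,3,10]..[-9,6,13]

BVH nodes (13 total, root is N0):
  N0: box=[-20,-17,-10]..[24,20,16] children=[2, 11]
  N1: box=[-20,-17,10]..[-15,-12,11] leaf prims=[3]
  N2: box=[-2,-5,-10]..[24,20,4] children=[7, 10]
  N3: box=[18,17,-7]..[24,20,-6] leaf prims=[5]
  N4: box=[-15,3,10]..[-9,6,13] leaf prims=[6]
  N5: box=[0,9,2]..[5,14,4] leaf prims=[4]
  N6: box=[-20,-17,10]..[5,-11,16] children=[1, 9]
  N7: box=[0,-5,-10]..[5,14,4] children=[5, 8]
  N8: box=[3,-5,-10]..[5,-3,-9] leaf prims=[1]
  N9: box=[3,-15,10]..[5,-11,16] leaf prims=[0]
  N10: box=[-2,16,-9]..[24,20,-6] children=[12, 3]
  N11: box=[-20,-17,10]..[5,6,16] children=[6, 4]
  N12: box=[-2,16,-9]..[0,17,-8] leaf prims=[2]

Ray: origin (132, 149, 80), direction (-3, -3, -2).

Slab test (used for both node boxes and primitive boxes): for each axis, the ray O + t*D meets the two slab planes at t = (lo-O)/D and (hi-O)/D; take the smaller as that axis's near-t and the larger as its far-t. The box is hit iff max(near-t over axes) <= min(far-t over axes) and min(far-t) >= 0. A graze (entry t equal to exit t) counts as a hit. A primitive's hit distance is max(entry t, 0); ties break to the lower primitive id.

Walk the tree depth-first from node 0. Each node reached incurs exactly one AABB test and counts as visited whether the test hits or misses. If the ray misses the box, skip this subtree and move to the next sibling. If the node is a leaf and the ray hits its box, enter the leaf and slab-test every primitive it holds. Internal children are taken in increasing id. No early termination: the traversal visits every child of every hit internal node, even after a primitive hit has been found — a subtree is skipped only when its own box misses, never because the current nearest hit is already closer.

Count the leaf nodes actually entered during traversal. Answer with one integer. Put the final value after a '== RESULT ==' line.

Trace the traversal:
N0 x:[36,152/3] y:[43,166/3] z:[32,45] -> hit [43,45], descend [2, 11]
  N2 x:[36,134/3] y:[43,154/3] z:[38,45] -> hit [43,134/3], descend [7, 10]
    N7 x:[127/3,44] y:[45,154/3] z:[38,45] -> miss, prune
    N10 x:[36,134/3] y:[43,133/3] z:[43,89/2] -> hit [43,133/3], descend [3, 12]
      N3 x:[36,38] y:[43,44] z:[43,87/2] -> miss, prune
      N12 x:[44,134/3] y:[44,133/3] z:[44,89/2] -> hit [44,133/3] leaf, test {P2@t=44}
  N11 x:[127/3,152/3] y:[143/3,166/3] z:[32,35] -> miss, prune

order=[0, 2, 7, 10, 3, 12, 11]  |boxes|=7  |leaves|=1  hit=P2

== RESULT ==
1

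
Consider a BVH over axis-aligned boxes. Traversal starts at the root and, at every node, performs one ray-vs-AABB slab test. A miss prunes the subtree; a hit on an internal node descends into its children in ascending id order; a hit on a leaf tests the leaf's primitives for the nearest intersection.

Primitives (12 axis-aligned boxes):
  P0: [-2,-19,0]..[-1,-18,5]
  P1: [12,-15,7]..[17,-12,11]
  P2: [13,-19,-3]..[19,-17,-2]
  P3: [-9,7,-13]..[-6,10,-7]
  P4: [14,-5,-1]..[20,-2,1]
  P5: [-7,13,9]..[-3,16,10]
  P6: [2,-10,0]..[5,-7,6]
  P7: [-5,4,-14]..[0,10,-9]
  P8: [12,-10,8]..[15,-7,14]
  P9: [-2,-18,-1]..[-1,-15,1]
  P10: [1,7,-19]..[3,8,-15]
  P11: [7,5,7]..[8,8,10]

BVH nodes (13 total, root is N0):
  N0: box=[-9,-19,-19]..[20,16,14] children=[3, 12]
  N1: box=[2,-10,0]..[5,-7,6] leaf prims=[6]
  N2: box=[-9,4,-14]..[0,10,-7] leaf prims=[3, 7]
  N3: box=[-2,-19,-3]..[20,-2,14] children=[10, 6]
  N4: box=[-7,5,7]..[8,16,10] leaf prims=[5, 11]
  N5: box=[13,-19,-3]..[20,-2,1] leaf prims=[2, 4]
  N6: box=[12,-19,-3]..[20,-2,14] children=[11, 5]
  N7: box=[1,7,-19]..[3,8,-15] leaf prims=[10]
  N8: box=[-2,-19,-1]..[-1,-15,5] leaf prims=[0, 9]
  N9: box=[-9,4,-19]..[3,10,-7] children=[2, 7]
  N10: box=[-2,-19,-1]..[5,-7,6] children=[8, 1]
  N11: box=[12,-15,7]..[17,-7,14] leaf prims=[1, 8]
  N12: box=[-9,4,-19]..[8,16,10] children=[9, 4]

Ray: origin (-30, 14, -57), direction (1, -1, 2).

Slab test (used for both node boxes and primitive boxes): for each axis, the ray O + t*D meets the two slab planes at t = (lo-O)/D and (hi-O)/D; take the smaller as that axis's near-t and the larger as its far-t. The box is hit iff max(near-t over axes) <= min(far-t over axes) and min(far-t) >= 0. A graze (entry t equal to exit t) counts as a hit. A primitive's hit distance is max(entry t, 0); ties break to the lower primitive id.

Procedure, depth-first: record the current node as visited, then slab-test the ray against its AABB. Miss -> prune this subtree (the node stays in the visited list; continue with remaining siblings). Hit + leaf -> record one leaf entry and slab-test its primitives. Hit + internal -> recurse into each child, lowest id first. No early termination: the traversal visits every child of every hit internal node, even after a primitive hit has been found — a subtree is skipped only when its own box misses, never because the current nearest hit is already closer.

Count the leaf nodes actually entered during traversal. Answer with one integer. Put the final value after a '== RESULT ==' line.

Traverse from the root:
N0 x:[21,50] y:[-2,33] z:[19,71/2] -> hit [21,33], descend [3, 12]
  N3 x:[28,50] y:[16,33] z:[27,71/2] -> hit [28,33], descend [6, 10]
    N6 x:[42,50] y:[16,33] z:[27,71/2] -> miss, prune
    N10 x:[28,35] y:[21,33] z:[28,63/2] -> hit [28,63/2], descend [1, 8]
      N1 x:[32,35] y:[21,24] z:[57/2,63/2] -> miss, prune
      N8 x:[28,29] y:[29,33] z:[28,31] -> hit [29,29] leaf, test {P0(miss), P9@t=29}
  N12 x:[21,38] y:[-2,10] z:[19,67/2] -> miss, prune

order=[0, 3, 6, 10, 1, 8, 12]  |boxes|=7  |leaves|=1  hit=P9

== RESULT ==
1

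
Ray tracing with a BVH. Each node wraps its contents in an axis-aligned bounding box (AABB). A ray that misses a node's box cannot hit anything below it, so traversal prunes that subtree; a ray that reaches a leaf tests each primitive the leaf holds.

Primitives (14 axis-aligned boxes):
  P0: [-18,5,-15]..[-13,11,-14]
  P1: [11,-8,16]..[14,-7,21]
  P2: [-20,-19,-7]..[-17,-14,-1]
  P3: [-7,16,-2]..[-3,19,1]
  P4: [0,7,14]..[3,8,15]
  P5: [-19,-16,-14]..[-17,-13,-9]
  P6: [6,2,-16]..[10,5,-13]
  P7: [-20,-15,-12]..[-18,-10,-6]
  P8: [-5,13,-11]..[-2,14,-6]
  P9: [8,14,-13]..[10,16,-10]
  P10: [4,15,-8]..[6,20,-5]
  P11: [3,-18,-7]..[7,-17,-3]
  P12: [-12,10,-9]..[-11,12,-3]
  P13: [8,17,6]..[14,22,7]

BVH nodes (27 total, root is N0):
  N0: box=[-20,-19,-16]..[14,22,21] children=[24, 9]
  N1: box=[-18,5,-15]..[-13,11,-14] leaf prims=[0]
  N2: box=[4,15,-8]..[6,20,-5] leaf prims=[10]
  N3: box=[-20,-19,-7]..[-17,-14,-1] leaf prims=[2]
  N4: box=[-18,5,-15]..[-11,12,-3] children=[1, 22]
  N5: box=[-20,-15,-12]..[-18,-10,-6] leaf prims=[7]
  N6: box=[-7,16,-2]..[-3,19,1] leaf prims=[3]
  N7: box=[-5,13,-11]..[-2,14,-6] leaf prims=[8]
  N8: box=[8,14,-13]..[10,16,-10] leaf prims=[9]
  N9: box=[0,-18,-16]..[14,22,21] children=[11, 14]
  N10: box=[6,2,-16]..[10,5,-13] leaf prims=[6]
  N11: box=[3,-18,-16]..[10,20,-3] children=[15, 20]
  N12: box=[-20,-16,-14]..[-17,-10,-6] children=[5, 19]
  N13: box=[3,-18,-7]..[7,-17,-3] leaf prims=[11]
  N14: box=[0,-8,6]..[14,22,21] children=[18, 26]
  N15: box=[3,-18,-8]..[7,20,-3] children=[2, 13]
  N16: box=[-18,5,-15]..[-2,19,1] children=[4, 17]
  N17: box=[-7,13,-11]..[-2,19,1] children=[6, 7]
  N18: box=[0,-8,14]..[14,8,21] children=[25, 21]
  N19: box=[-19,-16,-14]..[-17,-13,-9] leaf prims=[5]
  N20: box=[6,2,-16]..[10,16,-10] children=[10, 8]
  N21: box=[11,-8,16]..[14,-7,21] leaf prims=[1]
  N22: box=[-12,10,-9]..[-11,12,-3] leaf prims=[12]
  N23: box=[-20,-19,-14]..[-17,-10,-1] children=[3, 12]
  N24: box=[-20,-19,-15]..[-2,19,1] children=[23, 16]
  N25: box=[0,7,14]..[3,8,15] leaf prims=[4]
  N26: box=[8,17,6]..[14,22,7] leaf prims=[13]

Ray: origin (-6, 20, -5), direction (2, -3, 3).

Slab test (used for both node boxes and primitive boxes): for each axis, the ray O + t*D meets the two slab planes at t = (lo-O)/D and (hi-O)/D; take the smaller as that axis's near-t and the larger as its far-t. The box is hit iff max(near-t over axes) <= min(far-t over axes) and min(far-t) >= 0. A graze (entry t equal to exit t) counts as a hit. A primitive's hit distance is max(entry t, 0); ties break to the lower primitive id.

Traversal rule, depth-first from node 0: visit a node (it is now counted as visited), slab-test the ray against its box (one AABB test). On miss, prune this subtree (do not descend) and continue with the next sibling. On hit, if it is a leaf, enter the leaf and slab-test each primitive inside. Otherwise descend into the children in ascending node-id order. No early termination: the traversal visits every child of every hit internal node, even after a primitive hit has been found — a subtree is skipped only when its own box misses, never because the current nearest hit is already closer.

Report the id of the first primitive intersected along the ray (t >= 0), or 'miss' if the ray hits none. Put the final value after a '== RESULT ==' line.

Trace the traversal:
N0 x:[-7,10] y:[-2/3,13] z:[-11/3,26/3] -> hit [-2/3,26/3], descend [9, 24]
  N9 x:[3,10] y:[-2/3,38/3] z:[-11/3,26/3] -> hit [3,26/3], descend [11, 14]
    N11 x:[9/2,8] y:[0,38/3] z:[-11/3,2/3] -> miss, prune
    N14 x:[3,10] y:[-2/3,28/3] z:[11/3,26/3] -> hit [11/3,26/3], descend [18, 26]
      N18 x:[3,10] y:[4,28/3] z:[19/3,26/3] -> hit [19/3,26/3], descend [21, 25]
        N21 x:[17/2,10] y:[9,28/3] z:[7,26/3] -> miss, prune
        N25 x:[3,9/2] y:[4,13/3] z:[19/3,20/3] -> miss, prune
      N26 x:[7,10] y:[-2/3,1] z:[11/3,4] -> miss, prune
  N24 x:[-7,2] y:[1/3,13] z:[-10/3,2] -> hit [1/3,2], descend [16, 23]
    N16 x:[-6,2] y:[1/3,5] z:[-10/3,2] -> hit [1/3,2], descend [4, 17]
      N4 x:[-6,-5/2] y:[8/3,5] z:[-10/3,2/3] -> miss, prune
      N17 x:[-1/2,2] y:[1/3,7/3] z:[-2,2] -> hit [1/3,2], descend [6, 7]
        N6 x:[-1/2,3/2] y:[1/3,4/3] z:[1,2] -> hit [1,4/3] leaf, test {P3@t=1}
        N7 x:[1/2,2] y:[2,7/3] z:[-2,-1/3] -> miss, prune
    N23 x:[-7,-11/2] y:[10,13] z:[-3,4/3] -> miss, prune

Visited [0, 9, 11, 14, 18, 21, 25, 26, 24, 16, 4, 17, 6, 7, 23]. Tests: 15 box, 1 leaf. Nearest: P3.

== RESULT ==
3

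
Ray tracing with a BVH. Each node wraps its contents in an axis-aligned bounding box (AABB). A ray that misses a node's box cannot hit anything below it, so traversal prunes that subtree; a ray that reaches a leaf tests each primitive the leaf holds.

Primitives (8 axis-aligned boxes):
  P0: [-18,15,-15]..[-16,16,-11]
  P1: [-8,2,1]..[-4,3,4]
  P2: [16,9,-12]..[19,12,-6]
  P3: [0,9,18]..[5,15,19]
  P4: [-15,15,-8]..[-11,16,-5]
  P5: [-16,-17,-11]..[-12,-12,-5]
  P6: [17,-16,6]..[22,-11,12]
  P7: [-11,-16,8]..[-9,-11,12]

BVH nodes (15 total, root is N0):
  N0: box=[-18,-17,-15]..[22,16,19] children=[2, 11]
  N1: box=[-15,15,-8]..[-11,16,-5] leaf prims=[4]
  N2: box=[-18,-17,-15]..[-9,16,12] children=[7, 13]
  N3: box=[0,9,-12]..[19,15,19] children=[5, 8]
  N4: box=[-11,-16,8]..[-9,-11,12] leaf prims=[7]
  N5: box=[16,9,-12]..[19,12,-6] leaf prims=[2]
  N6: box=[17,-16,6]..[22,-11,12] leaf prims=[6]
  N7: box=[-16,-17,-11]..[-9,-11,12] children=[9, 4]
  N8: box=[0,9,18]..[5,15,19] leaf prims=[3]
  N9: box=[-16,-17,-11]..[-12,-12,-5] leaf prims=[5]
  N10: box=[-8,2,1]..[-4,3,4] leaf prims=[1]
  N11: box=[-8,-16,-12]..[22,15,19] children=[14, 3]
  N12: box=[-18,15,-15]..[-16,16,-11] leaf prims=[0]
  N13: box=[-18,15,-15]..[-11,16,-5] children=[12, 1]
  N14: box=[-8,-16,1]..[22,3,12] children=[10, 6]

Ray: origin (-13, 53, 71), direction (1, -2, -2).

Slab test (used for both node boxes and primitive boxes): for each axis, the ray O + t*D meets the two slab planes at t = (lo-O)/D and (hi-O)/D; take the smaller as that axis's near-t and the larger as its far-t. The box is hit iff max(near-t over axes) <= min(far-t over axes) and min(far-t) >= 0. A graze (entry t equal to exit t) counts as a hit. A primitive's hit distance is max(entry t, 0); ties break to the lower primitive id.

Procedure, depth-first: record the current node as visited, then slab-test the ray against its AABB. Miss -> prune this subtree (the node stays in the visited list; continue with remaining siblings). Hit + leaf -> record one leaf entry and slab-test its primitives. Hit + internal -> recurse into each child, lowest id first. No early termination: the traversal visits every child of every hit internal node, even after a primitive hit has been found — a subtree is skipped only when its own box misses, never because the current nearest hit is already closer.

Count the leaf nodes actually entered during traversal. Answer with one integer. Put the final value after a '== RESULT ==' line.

Walk:
N0 x:[-5,35] y:[37/2,35] z:[26,43] -> hit [26,35], descend [2, 11]
  N2 x:[-5,4] y:[37/2,35] z:[59/2,43] -> miss, prune
  N11 x:[5,35] y:[19,69/2] z:[26,83/2] -> hit [26,69/2], descend [3, 14]
    N3 x:[13,32] y:[19,22] z:[26,83/2] -> miss, prune
    N14 x:[5,35] y:[25,69/2] z:[59/2,35] -> hit [59/2,69/2], descend [6, 10]
      N6 x:[30,35] y:[32,69/2] z:[59/2,65/2] -> hit [32,65/2] leaf, test {P6@t=32}
      N10 x:[5,9] y:[25,51/2] z:[67/2,35] -> miss, prune

Visited [0, 2, 11, 3, 14, 6, 10]. Tests: 7 box, 1 leaf. Nearest: P6.

== RESULT ==
1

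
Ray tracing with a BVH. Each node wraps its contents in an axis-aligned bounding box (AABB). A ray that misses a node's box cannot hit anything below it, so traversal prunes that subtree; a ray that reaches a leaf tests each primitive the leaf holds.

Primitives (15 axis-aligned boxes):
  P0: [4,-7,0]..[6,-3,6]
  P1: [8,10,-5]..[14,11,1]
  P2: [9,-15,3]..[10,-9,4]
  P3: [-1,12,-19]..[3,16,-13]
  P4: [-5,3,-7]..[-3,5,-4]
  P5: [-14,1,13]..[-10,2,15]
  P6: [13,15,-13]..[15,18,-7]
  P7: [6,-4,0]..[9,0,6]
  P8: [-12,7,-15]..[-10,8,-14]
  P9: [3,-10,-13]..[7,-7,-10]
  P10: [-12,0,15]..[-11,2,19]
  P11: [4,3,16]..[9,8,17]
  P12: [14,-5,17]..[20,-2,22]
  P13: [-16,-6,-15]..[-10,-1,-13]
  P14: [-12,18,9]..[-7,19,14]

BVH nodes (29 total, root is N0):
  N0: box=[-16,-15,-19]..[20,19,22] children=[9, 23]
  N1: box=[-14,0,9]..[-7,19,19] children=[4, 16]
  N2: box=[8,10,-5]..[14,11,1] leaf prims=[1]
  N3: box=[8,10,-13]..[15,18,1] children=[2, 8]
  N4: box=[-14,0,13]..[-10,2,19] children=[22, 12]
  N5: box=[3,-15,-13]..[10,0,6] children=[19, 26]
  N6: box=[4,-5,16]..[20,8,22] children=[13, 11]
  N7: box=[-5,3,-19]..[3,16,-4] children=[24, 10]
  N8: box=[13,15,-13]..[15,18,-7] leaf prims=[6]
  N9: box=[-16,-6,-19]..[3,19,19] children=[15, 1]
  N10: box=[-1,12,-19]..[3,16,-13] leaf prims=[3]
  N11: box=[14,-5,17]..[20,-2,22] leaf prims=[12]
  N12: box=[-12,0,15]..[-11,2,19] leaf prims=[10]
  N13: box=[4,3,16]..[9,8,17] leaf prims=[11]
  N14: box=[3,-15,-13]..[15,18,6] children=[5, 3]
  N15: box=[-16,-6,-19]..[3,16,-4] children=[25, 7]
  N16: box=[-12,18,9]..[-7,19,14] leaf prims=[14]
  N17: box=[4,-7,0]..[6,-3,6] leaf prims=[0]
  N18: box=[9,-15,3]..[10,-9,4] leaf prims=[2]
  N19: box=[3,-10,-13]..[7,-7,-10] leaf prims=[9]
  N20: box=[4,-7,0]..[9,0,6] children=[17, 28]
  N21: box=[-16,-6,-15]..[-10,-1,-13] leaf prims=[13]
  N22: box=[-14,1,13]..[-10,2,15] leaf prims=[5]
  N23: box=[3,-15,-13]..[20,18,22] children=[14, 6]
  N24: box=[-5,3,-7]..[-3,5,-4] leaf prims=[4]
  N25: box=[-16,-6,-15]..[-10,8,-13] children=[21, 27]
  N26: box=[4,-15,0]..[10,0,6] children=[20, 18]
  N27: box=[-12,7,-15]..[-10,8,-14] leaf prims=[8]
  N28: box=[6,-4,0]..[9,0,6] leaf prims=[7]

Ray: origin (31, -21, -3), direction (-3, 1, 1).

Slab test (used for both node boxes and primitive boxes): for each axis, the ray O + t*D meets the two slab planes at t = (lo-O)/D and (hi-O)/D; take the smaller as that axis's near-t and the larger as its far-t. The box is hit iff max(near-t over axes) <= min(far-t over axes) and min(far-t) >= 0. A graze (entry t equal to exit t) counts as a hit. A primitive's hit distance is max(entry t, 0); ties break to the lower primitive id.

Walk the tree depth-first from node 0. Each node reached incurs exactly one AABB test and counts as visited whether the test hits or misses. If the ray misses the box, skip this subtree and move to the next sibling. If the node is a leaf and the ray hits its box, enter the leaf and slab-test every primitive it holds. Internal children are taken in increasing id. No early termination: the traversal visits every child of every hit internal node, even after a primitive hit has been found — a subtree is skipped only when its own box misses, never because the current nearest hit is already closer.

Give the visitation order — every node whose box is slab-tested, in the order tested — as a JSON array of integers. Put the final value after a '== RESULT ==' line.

Walk:
N0 x:[11/3,47/3] y:[6,40] z:[-16,25] -> hit [6,47/3], descend [9, 23]
  N9 x:[28/3,47/3] y:[15,40] z:[-16,22] -> hit [15,47/3], descend [1, 15]
    N1 x:[38/3,15] y:[21,40] z:[12,22] -> miss, prune
    N15 x:[28/3,47/3] y:[15,37] z:[-16,-1] -> miss, prune
  N23 x:[11/3,28/3] y:[6,39] z:[-10,25] -> hit [6,28/3], descend [6, 14]
    N6 x:[11/3,9] y:[16,29] z:[19,25] -> miss, prune
    N14 x:[16/3,28/3] y:[6,39] z:[-10,9] -> hit [6,9], descend [3, 5]
      N3 x:[16/3,23/3] y:[31,39] z:[-10,4] -> miss, prune
      N5 x:[7,28/3] y:[6,21] z:[-10,9] -> hit [7,9], descend [19, 26]
        N19 x:[8,28/3] y:[11,14] z:[-10,-7] -> miss, prune
        N26 x:[7,9] y:[6,21] z:[3,9] -> hit [7,9], descend [18, 20]
          N18 x:[7,22/3] y:[6,12] z:[6,7] -> hit [7,7] leaf, test {P2@t=7}
          N20 x:[22/3,9] y:[14,21] z:[3,9] -> miss, prune

Visited [0, 9, 1, 15, 23, 6, 14, 3, 5, 19, 26, 18, 20]. Tests: 13 box, 1 leaf. Nearest: P2.

== RESULT ==
[0, 9, 1, 15, 23, 6, 14, 3, 5, 19, 26, 18, 20]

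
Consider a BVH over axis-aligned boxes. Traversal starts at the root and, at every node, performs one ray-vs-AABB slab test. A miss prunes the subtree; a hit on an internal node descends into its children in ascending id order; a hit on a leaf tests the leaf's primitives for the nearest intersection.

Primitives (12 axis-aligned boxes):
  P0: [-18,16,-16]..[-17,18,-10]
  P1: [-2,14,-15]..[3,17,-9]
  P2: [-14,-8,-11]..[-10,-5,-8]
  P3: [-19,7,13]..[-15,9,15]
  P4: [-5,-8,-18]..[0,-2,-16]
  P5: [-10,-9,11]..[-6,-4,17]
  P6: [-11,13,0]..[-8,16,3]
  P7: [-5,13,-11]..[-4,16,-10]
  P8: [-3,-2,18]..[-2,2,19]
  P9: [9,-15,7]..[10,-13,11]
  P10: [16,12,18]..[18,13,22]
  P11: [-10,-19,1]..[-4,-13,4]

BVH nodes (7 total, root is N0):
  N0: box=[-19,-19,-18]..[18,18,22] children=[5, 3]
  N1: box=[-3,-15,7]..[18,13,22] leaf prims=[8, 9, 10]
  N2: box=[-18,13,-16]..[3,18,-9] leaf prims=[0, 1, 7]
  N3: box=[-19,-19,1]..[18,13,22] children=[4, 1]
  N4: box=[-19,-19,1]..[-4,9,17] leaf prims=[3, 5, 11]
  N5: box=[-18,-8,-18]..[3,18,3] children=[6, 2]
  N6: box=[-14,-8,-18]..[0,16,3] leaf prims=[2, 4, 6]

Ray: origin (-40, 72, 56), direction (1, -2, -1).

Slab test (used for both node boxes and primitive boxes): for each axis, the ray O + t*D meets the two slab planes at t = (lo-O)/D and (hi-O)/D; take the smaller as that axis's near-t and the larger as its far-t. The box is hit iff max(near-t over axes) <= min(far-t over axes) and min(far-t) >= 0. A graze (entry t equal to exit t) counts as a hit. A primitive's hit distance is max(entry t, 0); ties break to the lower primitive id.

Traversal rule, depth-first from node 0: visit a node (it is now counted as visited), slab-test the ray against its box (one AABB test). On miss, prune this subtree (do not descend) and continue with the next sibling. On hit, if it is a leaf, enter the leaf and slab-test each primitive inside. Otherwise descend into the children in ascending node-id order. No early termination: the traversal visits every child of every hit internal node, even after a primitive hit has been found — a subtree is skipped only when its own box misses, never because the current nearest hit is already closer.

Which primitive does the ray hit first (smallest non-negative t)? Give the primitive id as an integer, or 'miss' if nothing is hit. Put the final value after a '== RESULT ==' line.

Traverse from the root:
N0 x:[21,58] y:[27,91/2] z:[34,74] -> hit [34,91/2], descend [3, 5]
  N3 x:[21,58] y:[59/2,91/2] z:[34,55] -> hit [34,91/2], descend [1, 4]
    N1 x:[37,58] y:[59/2,87/2] z:[34,49] -> hit [37,87/2] leaf, test {P8@t=37, P9(miss), P10(miss)}
    N4 x:[21,36] y:[63/2,91/2] z:[39,55] -> miss, prune
  N5 x:[22,43] y:[27,40] z:[53,74] -> miss, prune

5 AABB tests over nodes [0, 3, 1, 4, 5]; 1 leaf entered; closest P8.

== RESULT ==
8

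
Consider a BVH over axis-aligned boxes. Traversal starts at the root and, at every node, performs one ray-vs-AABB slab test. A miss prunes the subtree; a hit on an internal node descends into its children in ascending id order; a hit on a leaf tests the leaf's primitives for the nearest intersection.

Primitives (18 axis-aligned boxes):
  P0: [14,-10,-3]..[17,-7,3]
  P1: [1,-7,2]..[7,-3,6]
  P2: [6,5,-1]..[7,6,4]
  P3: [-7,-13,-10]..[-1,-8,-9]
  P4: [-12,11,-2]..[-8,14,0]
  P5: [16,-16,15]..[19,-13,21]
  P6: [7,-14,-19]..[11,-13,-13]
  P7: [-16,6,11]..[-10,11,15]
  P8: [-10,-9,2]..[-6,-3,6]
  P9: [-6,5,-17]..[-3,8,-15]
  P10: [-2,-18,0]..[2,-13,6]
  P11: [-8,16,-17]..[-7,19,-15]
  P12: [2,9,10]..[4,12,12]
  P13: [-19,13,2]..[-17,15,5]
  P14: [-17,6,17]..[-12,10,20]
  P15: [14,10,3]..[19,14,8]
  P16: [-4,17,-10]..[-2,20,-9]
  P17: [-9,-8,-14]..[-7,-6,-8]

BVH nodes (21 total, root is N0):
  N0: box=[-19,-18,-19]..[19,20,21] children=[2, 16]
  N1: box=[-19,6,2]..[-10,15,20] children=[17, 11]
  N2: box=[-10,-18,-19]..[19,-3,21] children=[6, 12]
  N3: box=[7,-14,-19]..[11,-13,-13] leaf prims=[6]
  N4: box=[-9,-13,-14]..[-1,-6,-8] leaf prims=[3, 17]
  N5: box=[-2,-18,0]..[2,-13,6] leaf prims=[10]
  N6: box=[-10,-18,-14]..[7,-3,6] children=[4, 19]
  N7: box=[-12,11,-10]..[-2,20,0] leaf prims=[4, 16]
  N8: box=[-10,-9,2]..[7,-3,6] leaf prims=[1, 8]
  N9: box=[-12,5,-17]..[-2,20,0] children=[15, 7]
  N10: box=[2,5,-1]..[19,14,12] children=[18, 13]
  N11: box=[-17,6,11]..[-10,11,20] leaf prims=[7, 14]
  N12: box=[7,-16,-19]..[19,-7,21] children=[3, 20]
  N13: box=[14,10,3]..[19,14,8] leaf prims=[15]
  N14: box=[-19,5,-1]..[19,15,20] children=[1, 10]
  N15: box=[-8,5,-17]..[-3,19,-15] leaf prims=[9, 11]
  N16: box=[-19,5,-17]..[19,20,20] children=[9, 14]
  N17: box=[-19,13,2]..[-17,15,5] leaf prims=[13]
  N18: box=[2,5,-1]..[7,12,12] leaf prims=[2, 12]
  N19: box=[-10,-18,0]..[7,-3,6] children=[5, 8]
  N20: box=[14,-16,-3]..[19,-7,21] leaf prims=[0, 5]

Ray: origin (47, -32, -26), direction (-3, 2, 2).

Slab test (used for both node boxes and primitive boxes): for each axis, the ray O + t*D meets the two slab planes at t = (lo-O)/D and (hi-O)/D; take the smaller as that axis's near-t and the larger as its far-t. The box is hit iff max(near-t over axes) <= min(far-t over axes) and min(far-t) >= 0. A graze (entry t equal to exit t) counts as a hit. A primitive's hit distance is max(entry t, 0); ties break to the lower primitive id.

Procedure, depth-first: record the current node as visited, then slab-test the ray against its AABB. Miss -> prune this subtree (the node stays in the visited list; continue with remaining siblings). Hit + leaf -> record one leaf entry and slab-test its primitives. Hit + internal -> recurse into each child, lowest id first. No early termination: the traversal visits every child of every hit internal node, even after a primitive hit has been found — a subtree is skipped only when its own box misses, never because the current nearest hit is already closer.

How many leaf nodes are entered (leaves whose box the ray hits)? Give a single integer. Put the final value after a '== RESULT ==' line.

Trace the traversal:
N0 x:[28/3,22] y:[7,26] z:[7/2,47/2] -> hit [28/3,22], descend [2, 16]
  N2 x:[28/3,19] y:[7,29/2] z:[7/2,47/2] -> hit [28/3,29/2], descend [6, 12]
    N6 x:[40/3,19] y:[7,29/2] z:[6,16] -> hit [40/3,29/2], descend [4, 19]
      N4 x:[16,56/3] y:[19/2,13] z:[6,9] -> miss, prune
      N19 x:[40/3,19] y:[7,29/2] z:[13,16] -> hit [40/3,29/2], descend [5, 8]
        N5 x:[15,49/3] y:[7,19/2] z:[13,16] -> miss, prune
        N8 x:[40/3,19] y:[23/2,29/2] z:[14,16] -> hit [14,29/2] leaf, test {P1@t=14, P8(miss)}
    N12 x:[28/3,40/3] y:[8,25/2] z:[7/2,47/2] -> hit [28/3,25/2], descend [3, 20]
      N3 x:[12,40/3] y:[9,19/2] z:[7/2,13/2] -> miss, prune
      N20 x:[28/3,11] y:[8,25/2] z:[23/2,47/2] -> miss, prune
  N16 x:[28/3,22] y:[37/2,26] z:[9/2,23] -> hit [37/2,22], descend [9, 14]
    N9 x:[49/3,59/3] y:[37/2,26] z:[9/2,13] -> miss, prune
    N14 x:[28/3,22] y:[37/2,47/2] z:[25/2,23] -> hit [37/2,22], descend [1, 10]
      N1 x:[19,22] y:[19,47/2] z:[14,23] -> hit [19,22], descend [11, 17]
        N11 x:[19,64/3] y:[19,43/2] z:[37/2,23] -> hit [19,64/3] leaf, test {P7@t=19, P14(miss)}
        N17 x:[64/3,22] y:[45/2,47/2] z:[14,31/2] -> miss, prune
      N10 x:[28/3,15] y:[37/2,23] z:[25/2,19] -> miss, prune

Summary -> nodes [0, 2, 6, 4, 19, 5, 8, 12, 3, 20, 16, 9, 14, 1, 11, 17, 10]; box-tests=17; leaf-entries=2; first=P1

== RESULT ==
2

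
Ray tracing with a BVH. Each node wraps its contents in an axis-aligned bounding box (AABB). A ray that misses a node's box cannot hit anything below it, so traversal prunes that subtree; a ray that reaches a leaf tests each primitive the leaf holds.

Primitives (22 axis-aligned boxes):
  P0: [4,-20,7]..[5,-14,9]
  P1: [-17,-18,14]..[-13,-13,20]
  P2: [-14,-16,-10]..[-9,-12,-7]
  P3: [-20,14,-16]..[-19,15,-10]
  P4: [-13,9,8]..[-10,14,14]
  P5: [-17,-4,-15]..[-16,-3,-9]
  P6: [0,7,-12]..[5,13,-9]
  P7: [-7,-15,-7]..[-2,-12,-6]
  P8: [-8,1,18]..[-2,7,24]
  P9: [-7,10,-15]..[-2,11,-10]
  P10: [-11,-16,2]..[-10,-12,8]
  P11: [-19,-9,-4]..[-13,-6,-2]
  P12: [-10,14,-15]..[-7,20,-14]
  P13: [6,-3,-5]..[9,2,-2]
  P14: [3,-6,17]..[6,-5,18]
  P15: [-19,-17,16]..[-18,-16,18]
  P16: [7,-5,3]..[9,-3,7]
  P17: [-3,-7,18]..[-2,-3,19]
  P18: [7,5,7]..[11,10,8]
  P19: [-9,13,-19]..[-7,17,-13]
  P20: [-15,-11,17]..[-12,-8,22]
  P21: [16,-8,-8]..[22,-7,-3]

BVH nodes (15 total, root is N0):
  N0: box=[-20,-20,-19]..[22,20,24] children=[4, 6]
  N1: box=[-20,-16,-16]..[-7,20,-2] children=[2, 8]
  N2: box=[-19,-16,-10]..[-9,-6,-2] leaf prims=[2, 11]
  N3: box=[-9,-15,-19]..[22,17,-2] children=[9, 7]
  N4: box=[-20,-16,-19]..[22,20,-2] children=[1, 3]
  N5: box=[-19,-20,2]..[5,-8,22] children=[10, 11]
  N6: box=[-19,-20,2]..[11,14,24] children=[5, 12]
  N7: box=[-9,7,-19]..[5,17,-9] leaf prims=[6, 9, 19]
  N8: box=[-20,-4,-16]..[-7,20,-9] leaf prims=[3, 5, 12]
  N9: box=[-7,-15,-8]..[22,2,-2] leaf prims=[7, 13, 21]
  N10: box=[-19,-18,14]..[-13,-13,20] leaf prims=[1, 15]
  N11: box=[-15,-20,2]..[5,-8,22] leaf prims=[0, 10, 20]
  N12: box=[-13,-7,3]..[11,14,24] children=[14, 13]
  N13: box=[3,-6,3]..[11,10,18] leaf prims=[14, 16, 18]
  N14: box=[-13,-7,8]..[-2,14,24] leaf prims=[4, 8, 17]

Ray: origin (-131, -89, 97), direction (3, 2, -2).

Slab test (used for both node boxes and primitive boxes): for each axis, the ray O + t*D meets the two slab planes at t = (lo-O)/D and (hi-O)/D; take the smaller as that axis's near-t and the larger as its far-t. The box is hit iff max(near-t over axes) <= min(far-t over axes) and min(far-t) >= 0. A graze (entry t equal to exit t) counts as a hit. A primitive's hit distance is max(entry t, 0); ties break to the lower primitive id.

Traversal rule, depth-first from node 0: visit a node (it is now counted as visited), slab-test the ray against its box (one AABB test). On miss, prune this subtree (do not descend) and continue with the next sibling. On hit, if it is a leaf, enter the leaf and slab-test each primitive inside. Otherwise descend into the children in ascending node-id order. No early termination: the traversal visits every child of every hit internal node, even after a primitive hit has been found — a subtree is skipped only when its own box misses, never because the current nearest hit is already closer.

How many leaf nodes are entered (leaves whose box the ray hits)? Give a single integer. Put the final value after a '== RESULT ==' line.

Trace the traversal:
N0 x:[37,51] y:[69/2,109/2] z:[73/2,58] -> hit [37,51], descend [4, 6]
  N4 x:[37,51] y:[73/2,109/2] z:[99/2,58] -> hit [99/2,51], descend [1, 3]
    N1 x:[37,124/3] y:[73/2,109/2] z:[99/2,113/2] -> miss, prune
    N3 x:[122/3,51] y:[37,53] z:[99/2,58] -> hit [99/2,51], descend [7, 9]
      N7 x:[122/3,136/3] y:[48,53] z:[53,58] -> miss, prune
      N9 x:[124/3,51] y:[37,91/2] z:[99/2,105/2] -> miss, prune
  N6 x:[112/3,142/3] y:[69/2,103/2] z:[73/2,95/2] -> hit [112/3,142/3], descend [5, 12]
    N5 x:[112/3,136/3] y:[69/2,81/2] z:[75/2,95/2] -> hit [75/2,81/2], descend [10, 11]
      N10 x:[112/3,118/3] y:[71/2,38] z:[77/2,83/2] -> miss, prune
      N11 x:[116/3,136/3] y:[69/2,81/2] z:[75/2,95/2] -> hit [116/3,81/2] leaf, test {P0(miss), P10(miss), P20@t=39}
    N12 x:[118/3,142/3] y:[41,103/2] z:[73/2,47] -> hit [41,47], descend [13, 14]
      N13 x:[134/3,142/3] y:[83/2,99/2] z:[79/2,47] -> hit [134/3,47] leaf, test {P14(miss), P16(miss), P18(miss)}
      N14 x:[118/3,43] y:[41,103/2] z:[73/2,89/2] -> hit [41,43] leaf, test {P4(miss), P8(miss), P17(miss)}

order=[0, 4, 1, 3, 7, 9, 6, 5, 10, 11, 12, 13, 14]  |boxes|=13  |leaves|=3  hit=P20

== RESULT ==
3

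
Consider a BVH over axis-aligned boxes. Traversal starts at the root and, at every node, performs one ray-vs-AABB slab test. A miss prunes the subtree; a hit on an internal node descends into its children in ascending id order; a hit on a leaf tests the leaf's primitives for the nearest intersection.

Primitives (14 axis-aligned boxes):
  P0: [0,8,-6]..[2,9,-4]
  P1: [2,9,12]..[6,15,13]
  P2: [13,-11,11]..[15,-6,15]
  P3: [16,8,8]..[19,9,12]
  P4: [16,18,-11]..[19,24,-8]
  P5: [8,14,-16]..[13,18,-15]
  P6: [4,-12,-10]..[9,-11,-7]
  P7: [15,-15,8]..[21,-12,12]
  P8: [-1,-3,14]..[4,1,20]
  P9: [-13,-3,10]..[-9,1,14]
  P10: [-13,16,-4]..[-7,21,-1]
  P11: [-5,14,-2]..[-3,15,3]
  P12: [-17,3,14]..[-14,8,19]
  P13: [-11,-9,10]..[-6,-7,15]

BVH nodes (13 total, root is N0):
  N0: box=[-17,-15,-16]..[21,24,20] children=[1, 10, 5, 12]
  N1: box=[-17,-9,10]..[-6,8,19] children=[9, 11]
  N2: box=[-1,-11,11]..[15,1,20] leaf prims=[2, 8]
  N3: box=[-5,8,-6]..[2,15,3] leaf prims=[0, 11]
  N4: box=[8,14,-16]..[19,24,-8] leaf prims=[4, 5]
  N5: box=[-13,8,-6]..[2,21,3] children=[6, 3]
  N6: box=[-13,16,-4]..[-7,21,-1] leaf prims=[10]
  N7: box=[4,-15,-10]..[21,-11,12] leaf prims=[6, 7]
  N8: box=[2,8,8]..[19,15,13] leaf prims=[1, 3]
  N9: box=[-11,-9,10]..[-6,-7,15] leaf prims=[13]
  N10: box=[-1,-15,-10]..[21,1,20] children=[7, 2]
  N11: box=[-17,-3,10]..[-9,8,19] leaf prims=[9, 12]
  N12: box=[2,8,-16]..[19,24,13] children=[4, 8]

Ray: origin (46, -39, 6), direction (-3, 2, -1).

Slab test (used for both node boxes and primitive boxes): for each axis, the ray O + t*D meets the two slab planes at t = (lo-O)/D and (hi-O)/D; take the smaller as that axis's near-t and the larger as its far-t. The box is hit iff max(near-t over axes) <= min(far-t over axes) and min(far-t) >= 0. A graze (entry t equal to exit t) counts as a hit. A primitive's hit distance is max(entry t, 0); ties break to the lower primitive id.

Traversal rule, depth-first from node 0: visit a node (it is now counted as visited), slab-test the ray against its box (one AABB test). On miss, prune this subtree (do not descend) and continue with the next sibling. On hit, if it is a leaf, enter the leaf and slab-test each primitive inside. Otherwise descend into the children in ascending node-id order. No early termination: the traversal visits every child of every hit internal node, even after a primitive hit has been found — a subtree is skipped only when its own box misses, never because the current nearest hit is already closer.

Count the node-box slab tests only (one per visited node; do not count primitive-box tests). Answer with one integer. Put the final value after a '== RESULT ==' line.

Traverse from the root:
N0 x:[25/3,21] y:[12,63/2] z:[-14,22] -> hit [12,21], descend [1, 5, 10, 12]
  N1 x:[52/3,21] y:[15,47/2] z:[-13,-4] -> miss, prune
  N5 x:[44/3,59/3] y:[47/2,30] z:[3,12] -> miss, prune
  N10 x:[25/3,47/3] y:[12,20] z:[-14,16] -> hit [12,47/3], descend [2, 7]
    N2 x:[31/3,47/3] y:[14,20] z:[-14,-5] -> miss, prune
    N7 x:[25/3,14] y:[12,14] z:[-6,16] -> hit [12,14] leaf, test {P6@t=27/2, P7(miss)}
  N12 x:[9,44/3] y:[47/2,63/2] z:[-7,22] -> miss, prune

Visited [0, 1, 5, 10, 2, 7, 12]. Tests: 7 box, 1 leaf. Nearest: P6.

== RESULT ==
7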